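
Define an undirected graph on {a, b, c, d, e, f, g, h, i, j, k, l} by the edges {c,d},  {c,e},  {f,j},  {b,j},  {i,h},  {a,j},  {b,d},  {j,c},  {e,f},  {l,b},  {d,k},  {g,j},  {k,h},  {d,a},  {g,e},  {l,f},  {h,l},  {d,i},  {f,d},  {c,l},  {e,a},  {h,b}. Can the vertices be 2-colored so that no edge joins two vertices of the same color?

The cycle b-h-l-b has length 3, which is odd, so the graph is not bipartite.

No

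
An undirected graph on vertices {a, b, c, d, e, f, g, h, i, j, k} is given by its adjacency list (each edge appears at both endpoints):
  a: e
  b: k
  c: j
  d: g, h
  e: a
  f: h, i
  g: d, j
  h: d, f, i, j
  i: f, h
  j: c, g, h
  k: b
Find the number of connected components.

Component: {a, e}
Component: {b, k}
Component: {c, d, f, g, h, i, j}

3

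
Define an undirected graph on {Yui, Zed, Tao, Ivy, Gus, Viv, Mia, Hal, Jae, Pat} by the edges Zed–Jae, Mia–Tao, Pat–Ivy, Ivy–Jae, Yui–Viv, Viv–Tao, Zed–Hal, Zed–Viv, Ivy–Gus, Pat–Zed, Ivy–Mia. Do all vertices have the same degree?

No

Degrees: Yui:1, Zed:4, Tao:2, Ivy:4, Gus:1, Viv:3, Mia:2, Hal:1, Jae:2, Pat:2
Vertex Yui has degree 1 while Zed has degree 4, so the graph is not regular.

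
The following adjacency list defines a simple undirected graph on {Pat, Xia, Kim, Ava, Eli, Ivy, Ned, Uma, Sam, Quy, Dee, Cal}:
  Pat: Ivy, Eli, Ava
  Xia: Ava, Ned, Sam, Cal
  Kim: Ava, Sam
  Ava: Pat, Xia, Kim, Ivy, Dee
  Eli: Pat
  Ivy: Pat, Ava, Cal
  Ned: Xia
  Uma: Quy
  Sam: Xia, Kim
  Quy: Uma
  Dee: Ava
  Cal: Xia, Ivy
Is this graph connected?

Component: {Uma, Quy}
Component: {Pat, Xia, Kim, Ava, Eli, Ivy, Ned, Sam, Dee, Cal}
No edge joins these 2 groups, so the graph is disconnected.

No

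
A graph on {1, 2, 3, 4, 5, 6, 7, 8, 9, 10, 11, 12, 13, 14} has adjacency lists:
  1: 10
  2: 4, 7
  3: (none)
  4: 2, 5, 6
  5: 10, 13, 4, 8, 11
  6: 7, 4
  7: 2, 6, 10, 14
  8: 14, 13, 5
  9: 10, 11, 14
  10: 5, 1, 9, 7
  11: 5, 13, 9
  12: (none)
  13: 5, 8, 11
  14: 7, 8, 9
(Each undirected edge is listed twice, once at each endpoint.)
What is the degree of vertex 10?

4

Neighbors of 10: 1, 5, 7, 9.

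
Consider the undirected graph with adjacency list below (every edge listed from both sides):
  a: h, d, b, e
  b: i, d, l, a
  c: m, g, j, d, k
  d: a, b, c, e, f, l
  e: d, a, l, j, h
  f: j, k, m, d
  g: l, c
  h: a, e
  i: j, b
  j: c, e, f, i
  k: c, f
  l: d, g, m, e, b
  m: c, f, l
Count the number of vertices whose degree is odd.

Degrees: a:4, b:4, c:5, d:6, e:5, f:4, g:2, h:2, i:2, j:4, k:2, l:5, m:3
Odd-degree vertices: c, e, l, m.

4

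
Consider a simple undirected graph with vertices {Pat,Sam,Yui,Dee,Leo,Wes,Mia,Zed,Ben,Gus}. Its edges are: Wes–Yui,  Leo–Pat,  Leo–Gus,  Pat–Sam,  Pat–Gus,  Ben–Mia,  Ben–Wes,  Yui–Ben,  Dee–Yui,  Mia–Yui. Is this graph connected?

Component: {Zed}
Component: {Pat, Sam, Leo, Gus}
Component: {Yui, Dee, Wes, Mia, Ben}
No edge joins these 3 groups, so the graph is disconnected.

No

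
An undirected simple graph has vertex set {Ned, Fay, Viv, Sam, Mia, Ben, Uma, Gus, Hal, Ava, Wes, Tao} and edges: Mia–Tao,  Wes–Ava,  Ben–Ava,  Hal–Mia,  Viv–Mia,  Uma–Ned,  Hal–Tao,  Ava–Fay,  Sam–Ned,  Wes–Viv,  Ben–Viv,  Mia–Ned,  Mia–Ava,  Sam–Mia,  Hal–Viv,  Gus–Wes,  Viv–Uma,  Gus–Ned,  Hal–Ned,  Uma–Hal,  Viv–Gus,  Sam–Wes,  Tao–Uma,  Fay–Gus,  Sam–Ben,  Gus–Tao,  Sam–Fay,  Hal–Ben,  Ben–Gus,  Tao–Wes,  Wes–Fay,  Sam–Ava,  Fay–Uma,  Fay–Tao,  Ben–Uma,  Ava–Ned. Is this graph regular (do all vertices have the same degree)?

Yes

Degrees: Ned:6, Fay:6, Viv:6, Sam:6, Mia:6, Ben:6, Uma:6, Gus:6, Hal:6, Ava:6, Wes:6, Tao:6
All degrees equal 6; the graph is regular.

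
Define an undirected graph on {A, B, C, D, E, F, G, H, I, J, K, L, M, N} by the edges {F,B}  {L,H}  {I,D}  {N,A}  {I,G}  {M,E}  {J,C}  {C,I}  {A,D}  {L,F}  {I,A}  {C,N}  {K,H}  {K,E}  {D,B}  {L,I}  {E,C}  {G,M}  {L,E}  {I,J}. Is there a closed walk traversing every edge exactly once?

Degrees: A:3, B:2, C:4, D:3, E:4, F:2, G:2, H:2, I:6, J:2, K:2, L:4, M:2, N:2
A, D have odd degree; an Eulerian circuit needs every degree to be even, so none exists.

No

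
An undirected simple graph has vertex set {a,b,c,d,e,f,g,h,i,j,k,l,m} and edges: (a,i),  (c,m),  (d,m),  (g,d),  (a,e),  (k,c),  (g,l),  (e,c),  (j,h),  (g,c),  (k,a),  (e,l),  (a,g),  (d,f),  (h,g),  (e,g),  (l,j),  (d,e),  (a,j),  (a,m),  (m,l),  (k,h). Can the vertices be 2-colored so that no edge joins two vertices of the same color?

No

g-e-c-g is an odd cycle (length 3), and a bipartite graph can contain only even cycles.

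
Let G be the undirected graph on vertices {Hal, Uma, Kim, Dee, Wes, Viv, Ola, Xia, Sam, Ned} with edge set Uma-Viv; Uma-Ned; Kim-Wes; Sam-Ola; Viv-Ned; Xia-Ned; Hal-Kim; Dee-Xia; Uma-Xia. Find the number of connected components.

Component: {Ola, Sam}
Component: {Hal, Kim, Wes}
Component: {Uma, Dee, Viv, Xia, Ned}

3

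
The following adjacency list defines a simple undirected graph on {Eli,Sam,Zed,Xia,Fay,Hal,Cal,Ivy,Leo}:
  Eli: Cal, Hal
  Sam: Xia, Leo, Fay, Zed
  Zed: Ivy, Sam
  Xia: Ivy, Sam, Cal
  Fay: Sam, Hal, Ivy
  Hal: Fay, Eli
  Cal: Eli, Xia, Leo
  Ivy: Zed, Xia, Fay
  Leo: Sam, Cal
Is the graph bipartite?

Color {Sam, Hal, Cal, Ivy} black and {Eli, Zed, Xia, Fay, Leo} white. No edge joins two same-colored vertices, so the graph is bipartite.

Yes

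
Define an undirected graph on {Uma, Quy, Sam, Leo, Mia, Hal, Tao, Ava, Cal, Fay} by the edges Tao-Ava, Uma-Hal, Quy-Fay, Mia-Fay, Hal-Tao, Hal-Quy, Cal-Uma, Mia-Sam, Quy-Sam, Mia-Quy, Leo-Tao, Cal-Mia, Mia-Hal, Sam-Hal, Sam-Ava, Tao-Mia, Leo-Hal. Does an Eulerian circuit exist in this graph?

Degrees: Uma:2, Quy:4, Sam:4, Leo:2, Mia:6, Hal:6, Tao:4, Ava:2, Cal:2, Fay:2
All degrees are even and the non-isolated vertices are connected — an Eulerian circuit exists.

Yes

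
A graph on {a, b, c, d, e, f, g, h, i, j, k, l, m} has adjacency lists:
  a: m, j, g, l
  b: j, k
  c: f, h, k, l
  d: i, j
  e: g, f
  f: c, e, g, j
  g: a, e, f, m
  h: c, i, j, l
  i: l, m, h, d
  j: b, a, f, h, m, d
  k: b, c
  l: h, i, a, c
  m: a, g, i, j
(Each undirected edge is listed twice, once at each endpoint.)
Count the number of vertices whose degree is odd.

Degrees: a:4, b:2, c:4, d:2, e:2, f:4, g:4, h:4, i:4, j:6, k:2, l:4, m:4
Odd-degree vertices: none.

0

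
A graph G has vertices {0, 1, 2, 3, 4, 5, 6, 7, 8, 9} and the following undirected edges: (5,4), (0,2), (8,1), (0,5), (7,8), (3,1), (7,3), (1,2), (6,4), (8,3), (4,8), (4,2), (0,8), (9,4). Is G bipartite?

No

8-3-1-8 is an odd cycle (length 3), and a bipartite graph can contain only even cycles.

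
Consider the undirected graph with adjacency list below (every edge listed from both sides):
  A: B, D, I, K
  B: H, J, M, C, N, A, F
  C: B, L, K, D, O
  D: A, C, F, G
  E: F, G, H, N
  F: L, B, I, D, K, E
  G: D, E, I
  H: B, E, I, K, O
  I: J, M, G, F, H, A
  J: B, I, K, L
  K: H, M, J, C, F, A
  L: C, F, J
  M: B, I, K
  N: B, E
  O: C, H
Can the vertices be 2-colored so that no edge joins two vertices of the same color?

Yes

Partition the vertices as {B, D, E, I, K, L, O} vs {A, C, F, G, H, J, M, N}. Each listed edge has one endpoint in each part, so the graph is bipartite.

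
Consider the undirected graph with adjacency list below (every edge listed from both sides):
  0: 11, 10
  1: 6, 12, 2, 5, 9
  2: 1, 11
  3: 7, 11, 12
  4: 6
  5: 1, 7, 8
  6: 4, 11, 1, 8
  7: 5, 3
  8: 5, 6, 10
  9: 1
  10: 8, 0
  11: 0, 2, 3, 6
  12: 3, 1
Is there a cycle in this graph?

Yes

The graph has 13 vertices, 17 edges, and 1 connected component.
One cycle is 11-3-7-5-1-6-11.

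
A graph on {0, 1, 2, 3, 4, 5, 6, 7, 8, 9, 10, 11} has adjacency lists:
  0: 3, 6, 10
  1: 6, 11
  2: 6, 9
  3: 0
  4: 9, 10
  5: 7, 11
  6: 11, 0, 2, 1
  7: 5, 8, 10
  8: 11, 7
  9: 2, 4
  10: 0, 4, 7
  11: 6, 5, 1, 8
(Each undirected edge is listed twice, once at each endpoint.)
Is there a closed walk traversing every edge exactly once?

No

Degrees: 0:3, 1:2, 2:2, 3:1, 4:2, 5:2, 6:4, 7:3, 8:2, 9:2, 10:3, 11:4
0, 3, 7, 10 have odd degree; an Eulerian circuit needs every degree to be even, so none exists.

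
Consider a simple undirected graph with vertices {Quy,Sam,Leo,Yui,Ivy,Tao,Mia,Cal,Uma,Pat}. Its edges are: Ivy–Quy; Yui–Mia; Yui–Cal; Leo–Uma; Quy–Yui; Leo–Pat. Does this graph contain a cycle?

The graph has 10 vertices, 6 edges, and 4 connected components.
Since 6 = 10 - 4, the graph is a forest and contains no cycle.

No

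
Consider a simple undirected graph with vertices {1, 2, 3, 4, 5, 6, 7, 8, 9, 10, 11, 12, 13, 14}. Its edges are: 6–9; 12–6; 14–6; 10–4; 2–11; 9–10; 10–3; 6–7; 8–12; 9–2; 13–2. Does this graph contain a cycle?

|V| = 14, |E| = 11, number of components = 3.
A forest on 14 vertices with 3 components has exactly 11 edges, which matches — so no cycle.

No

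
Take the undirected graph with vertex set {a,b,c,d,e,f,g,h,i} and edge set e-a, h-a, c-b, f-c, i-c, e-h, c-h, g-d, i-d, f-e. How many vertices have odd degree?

4

Degrees: a:2, b:1, c:4, d:2, e:3, f:2, g:1, h:3, i:2
Odd-degree vertices: b, e, g, h.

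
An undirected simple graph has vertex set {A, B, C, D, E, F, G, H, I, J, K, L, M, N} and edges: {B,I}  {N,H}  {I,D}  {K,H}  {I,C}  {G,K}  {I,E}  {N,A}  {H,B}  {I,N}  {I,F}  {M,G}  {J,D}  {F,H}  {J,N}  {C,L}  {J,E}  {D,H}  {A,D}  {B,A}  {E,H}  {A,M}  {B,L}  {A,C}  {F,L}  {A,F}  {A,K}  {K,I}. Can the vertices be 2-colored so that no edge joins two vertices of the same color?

A valid 2-coloring puts {B, C, D, E, F, K, M, N} on one side and {A, G, H, I, J, L} on the other; every edge crosses between the two sides.

Yes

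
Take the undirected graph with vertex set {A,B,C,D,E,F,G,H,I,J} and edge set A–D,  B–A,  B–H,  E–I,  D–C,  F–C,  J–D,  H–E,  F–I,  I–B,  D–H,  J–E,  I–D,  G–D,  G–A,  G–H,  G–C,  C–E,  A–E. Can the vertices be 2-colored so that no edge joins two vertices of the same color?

D-G-C-D is an odd cycle (length 3), and a bipartite graph can contain only even cycles.

No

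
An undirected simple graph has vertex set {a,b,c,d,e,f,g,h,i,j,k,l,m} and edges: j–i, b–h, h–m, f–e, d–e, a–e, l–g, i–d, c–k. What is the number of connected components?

4

Component: {c, k}
Component: {g, l}
Component: {b, h, m}
Component: {a, d, e, f, i, j}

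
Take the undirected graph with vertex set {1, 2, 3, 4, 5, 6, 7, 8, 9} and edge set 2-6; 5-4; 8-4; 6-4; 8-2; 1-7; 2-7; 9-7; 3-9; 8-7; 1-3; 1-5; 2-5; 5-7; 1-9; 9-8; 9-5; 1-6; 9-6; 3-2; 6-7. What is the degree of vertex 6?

Neighbors of 6: 1, 2, 4, 7, 9.

5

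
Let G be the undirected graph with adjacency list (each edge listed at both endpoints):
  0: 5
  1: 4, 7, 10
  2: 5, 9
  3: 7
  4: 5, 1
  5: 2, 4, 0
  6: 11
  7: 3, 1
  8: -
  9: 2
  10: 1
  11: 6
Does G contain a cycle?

No

The graph has 12 vertices, 9 edges, and 3 connected components.
A forest on 12 vertices with 3 components has exactly 9 edges, which matches — so no cycle.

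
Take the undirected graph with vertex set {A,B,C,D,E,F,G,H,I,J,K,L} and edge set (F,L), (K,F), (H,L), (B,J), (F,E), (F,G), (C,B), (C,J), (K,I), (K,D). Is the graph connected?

No

Component: {A}
Component: {B, C, J}
Component: {D, E, F, G, H, I, K, L}
There are 3 separate components, so the graph is not connected.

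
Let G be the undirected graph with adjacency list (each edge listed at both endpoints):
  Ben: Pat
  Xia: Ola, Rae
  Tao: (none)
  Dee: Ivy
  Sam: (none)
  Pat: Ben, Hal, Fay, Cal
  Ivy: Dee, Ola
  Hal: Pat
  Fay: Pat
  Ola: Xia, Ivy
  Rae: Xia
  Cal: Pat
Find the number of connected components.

Component: {Tao}
Component: {Sam}
Component: {Ben, Pat, Hal, Fay, Cal}
Component: {Xia, Dee, Ivy, Ola, Rae}

4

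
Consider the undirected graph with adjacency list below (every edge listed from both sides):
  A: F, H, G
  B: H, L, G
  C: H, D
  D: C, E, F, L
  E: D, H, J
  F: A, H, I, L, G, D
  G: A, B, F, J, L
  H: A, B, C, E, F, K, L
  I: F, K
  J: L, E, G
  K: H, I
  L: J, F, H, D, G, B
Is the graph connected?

Yes

Starting from A and exploring outward reaches every vertex (A, G, F, H, L, J, B, I, D, K, C, E); the graph is connected.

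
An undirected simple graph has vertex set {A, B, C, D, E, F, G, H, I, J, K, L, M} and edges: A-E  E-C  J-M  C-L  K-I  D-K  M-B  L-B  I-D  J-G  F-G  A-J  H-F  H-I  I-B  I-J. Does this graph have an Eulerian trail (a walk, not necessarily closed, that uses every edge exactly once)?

Yes

Degrees: A:2, B:3, C:2, D:2, E:2, F:2, G:2, H:2, I:5, J:4, K:2, L:2, M:2
Odd-degree vertices: B, I (2 total).
With 2 odd-degree vertices and all edges in one connected piece, an Eulerian trail exists (from B to I).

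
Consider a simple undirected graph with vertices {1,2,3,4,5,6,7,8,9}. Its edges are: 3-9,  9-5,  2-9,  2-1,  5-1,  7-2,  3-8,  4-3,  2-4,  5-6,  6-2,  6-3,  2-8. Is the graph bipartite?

Color {2, 3, 5} black and {1, 4, 6, 7, 8, 9} white. No edge joins two same-colored vertices, so the graph is bipartite.

Yes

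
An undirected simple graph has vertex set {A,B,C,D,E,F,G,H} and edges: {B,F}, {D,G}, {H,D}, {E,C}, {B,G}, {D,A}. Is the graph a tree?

No

|V| = 8, |E| = 6.
It splits into 2 components, so it cannot be a tree.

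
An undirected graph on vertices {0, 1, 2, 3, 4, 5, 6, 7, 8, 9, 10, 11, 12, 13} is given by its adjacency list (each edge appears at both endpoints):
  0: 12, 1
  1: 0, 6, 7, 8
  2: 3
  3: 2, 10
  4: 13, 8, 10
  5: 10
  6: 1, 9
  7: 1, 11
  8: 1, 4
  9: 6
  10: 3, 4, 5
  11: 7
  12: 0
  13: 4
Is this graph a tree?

Yes

|V| = 14, |E| = 13.
Connected and |E| = |V| - 1, which characterizes a tree.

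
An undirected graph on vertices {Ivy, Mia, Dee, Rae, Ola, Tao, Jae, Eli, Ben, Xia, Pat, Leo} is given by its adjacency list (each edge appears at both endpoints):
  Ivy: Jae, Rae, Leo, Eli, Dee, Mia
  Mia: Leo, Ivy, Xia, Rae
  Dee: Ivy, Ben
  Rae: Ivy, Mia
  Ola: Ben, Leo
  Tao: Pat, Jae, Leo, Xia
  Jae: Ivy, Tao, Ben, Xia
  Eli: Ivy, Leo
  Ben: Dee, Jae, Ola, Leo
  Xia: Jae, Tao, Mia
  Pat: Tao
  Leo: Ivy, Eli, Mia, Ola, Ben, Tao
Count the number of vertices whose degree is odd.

2

Degrees: Ivy:6, Mia:4, Dee:2, Rae:2, Ola:2, Tao:4, Jae:4, Eli:2, Ben:4, Xia:3, Pat:1, Leo:6
Odd-degree vertices: Xia, Pat.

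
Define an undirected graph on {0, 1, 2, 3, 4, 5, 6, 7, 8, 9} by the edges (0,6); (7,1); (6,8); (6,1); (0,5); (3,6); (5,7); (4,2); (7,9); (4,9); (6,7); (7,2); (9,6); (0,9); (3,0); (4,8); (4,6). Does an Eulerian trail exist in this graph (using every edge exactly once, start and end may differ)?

Yes

Degrees: 0:4, 1:2, 2:2, 3:2, 4:4, 5:2, 6:7, 7:5, 8:2, 9:4
Odd-degree vertices: 6, 7 (2 total).
With 2 odd-degree vertices and all edges in one connected piece, an Eulerian trail exists (from 6 to 7).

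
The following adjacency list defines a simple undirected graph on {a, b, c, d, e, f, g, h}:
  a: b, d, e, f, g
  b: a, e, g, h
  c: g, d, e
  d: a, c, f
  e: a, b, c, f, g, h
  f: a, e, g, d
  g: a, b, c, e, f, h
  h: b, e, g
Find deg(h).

Neighbors of h: b, e, g.

3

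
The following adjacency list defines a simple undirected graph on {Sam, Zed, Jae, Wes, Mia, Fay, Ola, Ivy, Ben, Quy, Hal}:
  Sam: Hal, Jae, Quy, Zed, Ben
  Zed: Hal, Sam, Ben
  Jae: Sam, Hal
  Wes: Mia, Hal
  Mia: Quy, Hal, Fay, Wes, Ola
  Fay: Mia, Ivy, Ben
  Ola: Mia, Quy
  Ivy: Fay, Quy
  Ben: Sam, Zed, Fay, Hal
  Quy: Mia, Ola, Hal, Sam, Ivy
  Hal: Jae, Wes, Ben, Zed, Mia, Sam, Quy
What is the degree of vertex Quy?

5

Neighbors of Quy: Sam, Mia, Ola, Ivy, Hal.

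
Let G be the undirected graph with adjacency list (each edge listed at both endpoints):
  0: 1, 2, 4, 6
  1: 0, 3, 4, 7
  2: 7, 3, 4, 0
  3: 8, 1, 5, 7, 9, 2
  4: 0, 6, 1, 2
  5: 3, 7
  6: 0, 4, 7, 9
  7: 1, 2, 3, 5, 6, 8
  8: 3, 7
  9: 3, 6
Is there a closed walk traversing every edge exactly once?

Degrees: 0:4, 1:4, 2:4, 3:6, 4:4, 5:2, 6:4, 7:6, 8:2, 9:2
Every vertex has even degree and the edges form a single connected piece, so an Eulerian circuit exists.

Yes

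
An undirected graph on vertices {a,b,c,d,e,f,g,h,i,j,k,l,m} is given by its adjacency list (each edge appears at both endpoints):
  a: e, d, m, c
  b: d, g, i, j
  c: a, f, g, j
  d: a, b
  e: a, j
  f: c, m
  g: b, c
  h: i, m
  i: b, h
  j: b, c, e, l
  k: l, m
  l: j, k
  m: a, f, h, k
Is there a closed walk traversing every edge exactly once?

Degrees: a:4, b:4, c:4, d:2, e:2, f:2, g:2, h:2, i:2, j:4, k:2, l:2, m:4
Every vertex has even degree and the edges form a single connected piece, so an Eulerian circuit exists.

Yes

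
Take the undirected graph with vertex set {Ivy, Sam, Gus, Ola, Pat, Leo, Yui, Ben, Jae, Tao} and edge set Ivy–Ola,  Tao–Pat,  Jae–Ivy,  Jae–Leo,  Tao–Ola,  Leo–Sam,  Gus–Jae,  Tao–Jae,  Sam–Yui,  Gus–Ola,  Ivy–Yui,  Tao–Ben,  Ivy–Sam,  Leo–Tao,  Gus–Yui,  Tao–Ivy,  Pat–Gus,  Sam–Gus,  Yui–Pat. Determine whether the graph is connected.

Yes

A breadth-first search from Ivy visits Ivy, Tao, Sam, Ola, Yui, Jae, Pat, Leo, Ben, Gus — all 10 vertices — so the graph is connected.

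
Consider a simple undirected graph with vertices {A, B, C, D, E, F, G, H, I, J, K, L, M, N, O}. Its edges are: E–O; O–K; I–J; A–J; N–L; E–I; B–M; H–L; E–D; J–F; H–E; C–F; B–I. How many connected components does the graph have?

2

Component: {G}
Component: {A, B, C, D, E, F, H, I, J, K, L, M, N, O}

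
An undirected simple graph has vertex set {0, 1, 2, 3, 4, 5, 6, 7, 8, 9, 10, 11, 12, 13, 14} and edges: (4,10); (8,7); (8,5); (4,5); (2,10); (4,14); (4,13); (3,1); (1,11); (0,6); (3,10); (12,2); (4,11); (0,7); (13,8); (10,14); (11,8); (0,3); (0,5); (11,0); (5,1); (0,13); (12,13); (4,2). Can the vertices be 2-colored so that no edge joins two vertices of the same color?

No

The cycle 4-10-14-4 has length 3, which is odd, so the graph is not bipartite.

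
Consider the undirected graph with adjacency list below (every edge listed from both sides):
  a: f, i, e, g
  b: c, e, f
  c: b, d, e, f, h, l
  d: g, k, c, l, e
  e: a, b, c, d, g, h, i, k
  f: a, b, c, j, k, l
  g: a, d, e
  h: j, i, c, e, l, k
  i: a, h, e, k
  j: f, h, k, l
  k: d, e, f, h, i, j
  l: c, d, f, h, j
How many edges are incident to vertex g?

3

Neighbors of g: a, d, e.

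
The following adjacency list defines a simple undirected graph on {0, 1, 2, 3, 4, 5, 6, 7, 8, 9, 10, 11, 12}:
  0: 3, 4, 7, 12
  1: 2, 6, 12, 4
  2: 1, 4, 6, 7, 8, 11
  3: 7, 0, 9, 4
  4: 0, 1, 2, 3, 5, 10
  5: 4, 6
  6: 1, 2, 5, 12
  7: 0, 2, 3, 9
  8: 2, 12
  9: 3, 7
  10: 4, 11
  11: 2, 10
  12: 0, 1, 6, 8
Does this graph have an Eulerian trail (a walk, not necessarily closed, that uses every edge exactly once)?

Yes

Degrees: 0:4, 1:4, 2:6, 3:4, 4:6, 5:2, 6:4, 7:4, 8:2, 9:2, 10:2, 11:2, 12:4
Odd-degree vertices: none (0 total).
The non-isolated vertices are connected and exactly 0 have odd degree, so an Eulerian trail exists.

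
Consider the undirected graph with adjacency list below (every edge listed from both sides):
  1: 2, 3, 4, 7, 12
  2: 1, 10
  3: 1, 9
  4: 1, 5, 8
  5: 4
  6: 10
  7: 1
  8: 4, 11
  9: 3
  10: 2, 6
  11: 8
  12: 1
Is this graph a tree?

Yes

|V| = 12, |E| = 11.
It is connected with exactly 11 edges, hence acyclic — it is a tree.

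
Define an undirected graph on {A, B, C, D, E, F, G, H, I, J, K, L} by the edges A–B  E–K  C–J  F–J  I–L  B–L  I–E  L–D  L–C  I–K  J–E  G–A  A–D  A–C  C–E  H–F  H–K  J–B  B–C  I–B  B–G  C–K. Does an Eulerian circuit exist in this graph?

Degrees: A:4, B:6, C:6, D:2, E:4, F:2, G:2, H:2, I:4, J:4, K:4, L:4
All degrees are even and the non-isolated vertices are connected — an Eulerian circuit exists.

Yes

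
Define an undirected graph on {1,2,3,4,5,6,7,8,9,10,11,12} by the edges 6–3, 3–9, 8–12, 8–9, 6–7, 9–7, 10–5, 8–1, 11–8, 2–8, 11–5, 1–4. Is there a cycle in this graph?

|V| = 12, |E| = 12, number of components = 1.
One cycle is 9-3-6-7-9.

Yes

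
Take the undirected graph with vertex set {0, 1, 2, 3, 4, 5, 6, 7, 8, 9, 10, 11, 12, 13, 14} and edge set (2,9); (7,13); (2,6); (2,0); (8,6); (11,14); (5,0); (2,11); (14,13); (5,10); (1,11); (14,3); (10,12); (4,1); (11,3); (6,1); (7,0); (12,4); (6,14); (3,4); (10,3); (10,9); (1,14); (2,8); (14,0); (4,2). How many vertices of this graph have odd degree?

Degrees: 0:4, 1:4, 2:6, 3:4, 4:4, 5:2, 6:4, 7:2, 8:2, 9:2, 10:4, 11:4, 12:2, 13:2, 14:6
Odd-degree vertices: none.

0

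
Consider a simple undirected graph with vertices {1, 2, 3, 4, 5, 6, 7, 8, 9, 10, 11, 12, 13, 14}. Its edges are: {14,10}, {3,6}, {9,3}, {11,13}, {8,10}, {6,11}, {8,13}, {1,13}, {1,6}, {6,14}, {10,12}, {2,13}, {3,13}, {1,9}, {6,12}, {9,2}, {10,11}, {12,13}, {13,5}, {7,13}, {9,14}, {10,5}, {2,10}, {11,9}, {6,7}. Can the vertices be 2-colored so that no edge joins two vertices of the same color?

Yes

A valid 2-coloring puts {4, 6, 9, 10, 13} on one side and {1, 2, 3, 5, 7, 8, 11, 12, 14} on the other; every edge crosses between the two sides.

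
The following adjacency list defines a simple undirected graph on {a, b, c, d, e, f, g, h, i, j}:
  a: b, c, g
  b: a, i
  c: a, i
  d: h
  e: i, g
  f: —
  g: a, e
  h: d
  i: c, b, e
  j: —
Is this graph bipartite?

The cycle b-a-g-e-i-b has length 5, which is odd, so the graph is not bipartite.

No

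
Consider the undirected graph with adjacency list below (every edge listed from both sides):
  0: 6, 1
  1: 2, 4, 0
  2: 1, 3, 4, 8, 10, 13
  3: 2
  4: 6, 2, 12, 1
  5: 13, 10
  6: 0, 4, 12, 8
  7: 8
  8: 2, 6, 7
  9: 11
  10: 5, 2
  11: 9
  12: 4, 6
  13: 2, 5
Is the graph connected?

Component: {9, 11}
Component: {0, 1, 2, 3, 4, 5, 6, 7, 8, 10, 12, 13}
There are 2 separate components, so the graph is not connected.

No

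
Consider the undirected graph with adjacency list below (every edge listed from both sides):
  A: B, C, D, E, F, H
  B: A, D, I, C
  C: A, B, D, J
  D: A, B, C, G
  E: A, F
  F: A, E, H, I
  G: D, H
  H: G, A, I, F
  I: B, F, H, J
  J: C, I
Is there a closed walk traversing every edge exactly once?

Degrees: A:6, B:4, C:4, D:4, E:2, F:4, G:2, H:4, I:4, J:2
Every vertex has even degree and the edges form a single connected piece, so an Eulerian circuit exists.

Yes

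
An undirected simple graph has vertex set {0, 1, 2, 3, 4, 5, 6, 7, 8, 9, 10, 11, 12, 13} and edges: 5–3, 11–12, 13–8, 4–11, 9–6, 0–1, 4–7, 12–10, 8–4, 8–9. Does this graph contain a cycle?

The graph has 14 vertices, 10 edges, and 4 connected components.
Since 10 = 14 - 4, the graph is a forest and contains no cycle.

No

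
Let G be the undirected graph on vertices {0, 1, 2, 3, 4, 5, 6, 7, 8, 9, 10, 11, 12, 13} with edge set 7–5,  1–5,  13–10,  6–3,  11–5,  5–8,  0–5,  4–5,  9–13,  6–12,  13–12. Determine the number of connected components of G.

Component: {2}
Component: {3, 6, 9, 10, 12, 13}
Component: {0, 1, 4, 5, 7, 8, 11}

3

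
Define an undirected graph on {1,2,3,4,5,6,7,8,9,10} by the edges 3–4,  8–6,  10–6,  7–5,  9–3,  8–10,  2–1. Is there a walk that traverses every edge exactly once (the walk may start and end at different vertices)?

Degrees: 1:1, 2:1, 3:2, 4:1, 5:1, 6:2, 7:1, 8:2, 9:1, 10:2
Odd-degree vertices: 1, 2, 4, 5, 7, 9 (6 total).
An Eulerian trail requires 0 or 2 odd-degree vertices; here there are 6.

No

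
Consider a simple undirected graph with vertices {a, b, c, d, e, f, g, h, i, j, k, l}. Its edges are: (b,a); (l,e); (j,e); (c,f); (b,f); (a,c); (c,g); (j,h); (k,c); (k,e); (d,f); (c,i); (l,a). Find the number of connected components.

1

Component: {a, b, c, d, e, f, g, h, i, j, k, l}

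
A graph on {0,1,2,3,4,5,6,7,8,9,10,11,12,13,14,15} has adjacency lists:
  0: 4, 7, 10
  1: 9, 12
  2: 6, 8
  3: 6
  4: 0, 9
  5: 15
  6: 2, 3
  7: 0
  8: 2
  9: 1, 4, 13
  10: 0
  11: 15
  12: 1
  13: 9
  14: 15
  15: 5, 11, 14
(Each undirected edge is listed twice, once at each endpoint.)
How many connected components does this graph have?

Component: {2, 3, 6, 8}
Component: {5, 11, 14, 15}
Component: {0, 1, 4, 7, 9, 10, 12, 13}

3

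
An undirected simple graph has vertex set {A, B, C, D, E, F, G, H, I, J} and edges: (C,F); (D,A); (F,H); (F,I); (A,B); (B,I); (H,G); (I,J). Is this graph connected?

Component: {E}
Component: {A, B, C, D, F, G, H, I, J}
No edge joins these 2 groups, so the graph is disconnected.

No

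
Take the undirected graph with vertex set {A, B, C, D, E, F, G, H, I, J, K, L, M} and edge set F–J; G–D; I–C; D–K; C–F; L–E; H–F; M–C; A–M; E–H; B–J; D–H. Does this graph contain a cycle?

The graph has 13 vertices, 12 edges, and 1 connected component.
Since 12 = 13 - 1, the graph is a forest and contains no cycle.

No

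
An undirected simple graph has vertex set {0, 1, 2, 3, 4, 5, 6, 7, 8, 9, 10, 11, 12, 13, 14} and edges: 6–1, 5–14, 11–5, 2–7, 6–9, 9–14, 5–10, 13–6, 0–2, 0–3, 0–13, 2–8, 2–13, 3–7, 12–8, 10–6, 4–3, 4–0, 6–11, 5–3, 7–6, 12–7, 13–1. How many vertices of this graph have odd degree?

Degrees: 0:4, 1:2, 2:4, 3:4, 4:2, 5:4, 6:6, 7:4, 8:2, 9:2, 10:2, 11:2, 12:2, 13:4, 14:2
Odd-degree vertices: none.

0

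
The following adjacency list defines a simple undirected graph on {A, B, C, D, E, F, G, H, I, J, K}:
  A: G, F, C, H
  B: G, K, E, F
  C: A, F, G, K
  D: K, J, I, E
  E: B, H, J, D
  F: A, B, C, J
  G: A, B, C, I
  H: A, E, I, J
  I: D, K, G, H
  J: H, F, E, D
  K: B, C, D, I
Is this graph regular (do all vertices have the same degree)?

Yes

Degrees: A:4, B:4, C:4, D:4, E:4, F:4, G:4, H:4, I:4, J:4, K:4
Every vertex has degree 4, so the graph is 4-regular.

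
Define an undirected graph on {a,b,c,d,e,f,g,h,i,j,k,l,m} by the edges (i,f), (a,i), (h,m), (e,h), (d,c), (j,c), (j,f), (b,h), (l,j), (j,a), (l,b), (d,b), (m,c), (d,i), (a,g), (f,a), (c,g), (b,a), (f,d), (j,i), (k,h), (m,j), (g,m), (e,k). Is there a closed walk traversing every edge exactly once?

Degrees: a:5, b:4, c:4, d:4, e:2, f:4, g:3, h:4, i:4, j:6, k:2, l:2, m:4
Vertices with odd degree: a, g. An Eulerian circuit requires all degrees even.

No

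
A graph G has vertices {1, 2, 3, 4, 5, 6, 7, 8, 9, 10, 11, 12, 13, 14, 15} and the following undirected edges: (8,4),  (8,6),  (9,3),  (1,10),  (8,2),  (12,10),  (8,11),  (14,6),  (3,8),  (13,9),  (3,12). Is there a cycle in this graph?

The graph has 15 vertices, 11 edges, and 4 connected components.
Since 11 = 15 - 4, the graph is a forest and contains no cycle.

No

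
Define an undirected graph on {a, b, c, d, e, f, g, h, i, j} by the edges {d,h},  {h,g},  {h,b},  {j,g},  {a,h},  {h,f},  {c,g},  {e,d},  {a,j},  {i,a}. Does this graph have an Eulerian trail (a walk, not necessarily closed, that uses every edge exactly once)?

Degrees: a:3, b:1, c:1, d:2, e:1, f:1, g:3, h:5, i:1, j:2
Odd-degree vertices: a, b, c, e, f, g, h, i (8 total).
An Eulerian trail requires 0 or 2 odd-degree vertices; here there are 8.

No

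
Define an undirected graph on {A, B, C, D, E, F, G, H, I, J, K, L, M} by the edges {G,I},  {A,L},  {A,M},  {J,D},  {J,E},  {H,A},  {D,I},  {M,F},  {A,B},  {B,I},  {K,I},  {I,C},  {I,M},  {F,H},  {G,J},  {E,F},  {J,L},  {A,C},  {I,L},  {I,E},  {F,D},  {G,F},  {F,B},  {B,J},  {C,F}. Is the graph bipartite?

Yes

Partition the vertices as {B, C, D, E, G, H, K, L, M} vs {A, F, I, J}. Each listed edge has one endpoint in each part, so the graph is bipartite.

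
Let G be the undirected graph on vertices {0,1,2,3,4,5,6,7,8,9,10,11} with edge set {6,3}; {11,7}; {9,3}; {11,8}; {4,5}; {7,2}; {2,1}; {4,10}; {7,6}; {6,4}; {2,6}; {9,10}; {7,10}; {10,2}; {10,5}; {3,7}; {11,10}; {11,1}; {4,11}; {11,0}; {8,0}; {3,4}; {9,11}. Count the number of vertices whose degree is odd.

4

Degrees: 0:2, 1:2, 2:4, 3:4, 4:5, 5:2, 6:4, 7:5, 8:2, 9:3, 10:6, 11:7
Odd-degree vertices: 4, 7, 9, 11.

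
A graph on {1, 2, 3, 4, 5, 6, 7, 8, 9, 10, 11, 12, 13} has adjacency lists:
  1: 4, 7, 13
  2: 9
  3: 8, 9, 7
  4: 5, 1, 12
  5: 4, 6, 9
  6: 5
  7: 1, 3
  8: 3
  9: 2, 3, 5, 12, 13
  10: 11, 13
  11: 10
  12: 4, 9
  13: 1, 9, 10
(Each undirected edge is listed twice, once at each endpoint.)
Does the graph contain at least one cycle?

|V| = 13, |E| = 15, number of components = 1.
Since 15 > 13 - 1, a cycle must exist; for instance 1-7-3-9-13-1.

Yes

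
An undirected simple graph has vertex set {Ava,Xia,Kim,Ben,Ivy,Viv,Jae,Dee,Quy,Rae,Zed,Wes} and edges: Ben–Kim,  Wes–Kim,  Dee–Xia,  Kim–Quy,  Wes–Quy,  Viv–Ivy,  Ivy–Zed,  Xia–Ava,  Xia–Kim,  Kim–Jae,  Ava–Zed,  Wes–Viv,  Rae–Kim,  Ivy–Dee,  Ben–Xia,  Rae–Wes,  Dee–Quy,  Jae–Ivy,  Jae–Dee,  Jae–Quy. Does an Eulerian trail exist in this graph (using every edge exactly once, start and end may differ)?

Yes

Degrees: Ava:2, Xia:4, Kim:6, Ben:2, Ivy:4, Viv:2, Jae:4, Dee:4, Quy:4, Rae:2, Zed:2, Wes:4
Odd-degree vertices: none (0 total).
With 0 odd-degree vertices and all edges in one connected piece, an Eulerian trail exists.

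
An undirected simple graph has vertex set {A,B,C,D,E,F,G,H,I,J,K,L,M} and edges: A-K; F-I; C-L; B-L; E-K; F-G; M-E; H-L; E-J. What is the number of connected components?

4

Component: {D}
Component: {F, G, I}
Component: {B, C, H, L}
Component: {A, E, J, K, M}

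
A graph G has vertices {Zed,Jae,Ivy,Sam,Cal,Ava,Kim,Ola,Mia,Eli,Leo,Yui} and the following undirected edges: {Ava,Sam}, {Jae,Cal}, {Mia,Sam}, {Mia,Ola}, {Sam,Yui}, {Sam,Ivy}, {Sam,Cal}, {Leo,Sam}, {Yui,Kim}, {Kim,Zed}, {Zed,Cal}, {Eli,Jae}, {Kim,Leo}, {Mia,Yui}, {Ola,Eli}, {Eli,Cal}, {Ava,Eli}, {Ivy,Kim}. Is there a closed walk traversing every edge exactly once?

No

Degrees: Zed:2, Jae:2, Ivy:2, Sam:6, Cal:4, Ava:2, Kim:4, Ola:2, Mia:3, Eli:4, Leo:2, Yui:3
Mia, Yui have odd degree; an Eulerian circuit needs every degree to be even, so none exists.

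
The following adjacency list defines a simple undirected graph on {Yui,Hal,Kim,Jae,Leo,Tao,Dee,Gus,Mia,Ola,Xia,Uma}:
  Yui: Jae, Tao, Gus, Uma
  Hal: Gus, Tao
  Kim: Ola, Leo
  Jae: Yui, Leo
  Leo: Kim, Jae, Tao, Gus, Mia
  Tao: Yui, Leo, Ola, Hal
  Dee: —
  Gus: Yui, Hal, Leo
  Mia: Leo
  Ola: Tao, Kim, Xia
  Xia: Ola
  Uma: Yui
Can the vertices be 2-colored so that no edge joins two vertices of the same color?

Yes

Color {Kim, Jae, Tao, Dee, Gus, Mia, Xia, Uma} black and {Yui, Hal, Leo, Ola} white. No edge joins two same-colored vertices, so the graph is bipartite.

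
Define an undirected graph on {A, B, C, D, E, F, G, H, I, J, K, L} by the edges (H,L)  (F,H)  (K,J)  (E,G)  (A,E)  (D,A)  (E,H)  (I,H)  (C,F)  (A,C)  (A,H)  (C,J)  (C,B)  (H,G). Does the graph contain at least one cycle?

Yes

|V| = 12, |E| = 14, number of components = 1.
One cycle is A-H-G-E-A.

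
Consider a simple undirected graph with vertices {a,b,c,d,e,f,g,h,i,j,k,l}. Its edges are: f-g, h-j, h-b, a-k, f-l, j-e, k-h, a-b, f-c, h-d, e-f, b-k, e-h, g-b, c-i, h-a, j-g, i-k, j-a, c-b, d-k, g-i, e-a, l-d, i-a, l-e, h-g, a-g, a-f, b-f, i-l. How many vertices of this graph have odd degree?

6

Degrees: a:8, b:6, c:3, d:3, e:5, f:6, g:6, h:7, i:5, j:4, k:5, l:4
Odd-degree vertices: c, d, e, h, i, k.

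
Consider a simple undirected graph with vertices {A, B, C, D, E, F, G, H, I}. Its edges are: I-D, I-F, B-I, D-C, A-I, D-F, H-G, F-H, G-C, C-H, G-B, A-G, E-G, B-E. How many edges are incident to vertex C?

Neighbors of C: D, G, H.

3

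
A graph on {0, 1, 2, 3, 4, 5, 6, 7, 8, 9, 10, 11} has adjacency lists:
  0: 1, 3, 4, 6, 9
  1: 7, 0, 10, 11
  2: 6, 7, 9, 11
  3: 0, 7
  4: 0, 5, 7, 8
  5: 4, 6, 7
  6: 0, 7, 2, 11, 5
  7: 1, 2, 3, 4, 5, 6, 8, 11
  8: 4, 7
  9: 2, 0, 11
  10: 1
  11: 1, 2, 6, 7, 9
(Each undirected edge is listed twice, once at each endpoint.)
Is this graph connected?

A breadth-first search from 0 visits 0, 6, 4, 1, 9, 3, 7, 2, 5, 11, 8, 10 — all 12 vertices — so the graph is connected.

Yes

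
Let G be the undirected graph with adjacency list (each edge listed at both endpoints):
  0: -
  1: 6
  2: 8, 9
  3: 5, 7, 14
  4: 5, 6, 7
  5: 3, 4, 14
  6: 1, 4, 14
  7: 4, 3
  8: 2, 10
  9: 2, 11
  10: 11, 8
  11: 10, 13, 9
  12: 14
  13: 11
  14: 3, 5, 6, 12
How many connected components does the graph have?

Component: {0}
Component: {2, 8, 9, 10, 11, 13}
Component: {1, 3, 4, 5, 6, 7, 12, 14}

3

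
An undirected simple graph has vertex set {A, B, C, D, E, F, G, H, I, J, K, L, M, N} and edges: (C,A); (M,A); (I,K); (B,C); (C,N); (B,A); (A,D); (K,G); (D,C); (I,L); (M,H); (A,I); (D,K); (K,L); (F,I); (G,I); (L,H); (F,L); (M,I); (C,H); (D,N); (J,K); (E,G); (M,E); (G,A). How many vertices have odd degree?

Degrees: A:6, B:2, C:5, D:4, E:2, F:2, G:4, H:3, I:6, J:1, K:5, L:4, M:4, N:2
Odd-degree vertices: C, H, J, K.

4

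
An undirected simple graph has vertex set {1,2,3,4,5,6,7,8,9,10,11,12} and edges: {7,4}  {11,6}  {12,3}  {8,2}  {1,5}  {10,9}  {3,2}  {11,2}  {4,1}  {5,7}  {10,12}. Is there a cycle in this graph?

Yes

|V| = 12, |E| = 11, number of components = 2.
One cycle is 1-4-7-5-1.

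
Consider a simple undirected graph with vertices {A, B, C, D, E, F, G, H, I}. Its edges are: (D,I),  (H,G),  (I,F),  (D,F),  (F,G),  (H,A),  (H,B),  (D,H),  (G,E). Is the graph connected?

No

Component: {C}
Component: {A, B, D, E, F, G, H, I}
There are 2 separate components, so the graph is not connected.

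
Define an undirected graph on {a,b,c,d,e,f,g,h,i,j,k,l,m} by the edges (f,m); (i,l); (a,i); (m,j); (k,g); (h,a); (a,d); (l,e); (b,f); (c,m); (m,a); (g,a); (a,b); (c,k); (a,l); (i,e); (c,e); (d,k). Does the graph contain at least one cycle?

Yes

The graph has 13 vertices, 18 edges, and 1 connected component.
Since 18 > 13 - 1, a cycle must exist; for instance a-m-f-b-a.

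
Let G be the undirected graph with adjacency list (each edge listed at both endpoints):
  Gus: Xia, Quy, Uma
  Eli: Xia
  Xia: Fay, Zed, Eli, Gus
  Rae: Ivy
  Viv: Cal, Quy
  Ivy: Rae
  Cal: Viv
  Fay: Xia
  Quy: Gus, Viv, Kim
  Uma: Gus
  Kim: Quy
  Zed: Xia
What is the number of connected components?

2

Component: {Rae, Ivy}
Component: {Gus, Eli, Xia, Viv, Cal, Fay, Quy, Uma, Kim, Zed}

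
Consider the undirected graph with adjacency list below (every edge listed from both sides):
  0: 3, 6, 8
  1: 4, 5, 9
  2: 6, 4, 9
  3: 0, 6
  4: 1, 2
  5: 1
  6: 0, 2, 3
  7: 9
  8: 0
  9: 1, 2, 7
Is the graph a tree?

The graph has 10 vertices and 11 edges.
Connected but with 11 > 9 edges, so it has a cycle and is not a tree.

No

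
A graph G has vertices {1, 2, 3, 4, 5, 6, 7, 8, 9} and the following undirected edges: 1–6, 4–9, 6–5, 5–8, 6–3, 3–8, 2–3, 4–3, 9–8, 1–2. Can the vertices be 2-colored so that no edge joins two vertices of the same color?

A valid 2-coloring puts {2, 4, 6, 7, 8} on one side and {1, 3, 5, 9} on the other; every edge crosses between the two sides.

Yes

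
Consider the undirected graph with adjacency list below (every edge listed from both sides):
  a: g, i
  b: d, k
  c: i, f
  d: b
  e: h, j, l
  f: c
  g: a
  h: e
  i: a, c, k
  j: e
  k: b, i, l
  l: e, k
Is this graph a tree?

The graph has 12 vertices and 11 edges.
Connected and |E| = |V| - 1, which characterizes a tree.

Yes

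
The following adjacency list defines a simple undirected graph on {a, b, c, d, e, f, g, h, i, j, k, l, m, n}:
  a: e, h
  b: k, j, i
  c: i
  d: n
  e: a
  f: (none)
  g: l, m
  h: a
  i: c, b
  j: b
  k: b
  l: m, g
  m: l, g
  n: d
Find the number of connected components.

Component: {f}
Component: {d, n}
Component: {a, e, h}
Component: {g, l, m}
Component: {b, c, i, j, k}

5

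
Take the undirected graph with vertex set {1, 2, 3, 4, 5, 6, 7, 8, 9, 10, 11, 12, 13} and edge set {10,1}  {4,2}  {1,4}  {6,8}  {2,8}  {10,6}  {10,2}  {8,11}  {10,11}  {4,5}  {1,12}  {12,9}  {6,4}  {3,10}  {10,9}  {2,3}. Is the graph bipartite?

2-3-10-2 is an odd cycle (length 3), and a bipartite graph can contain only even cycles.

No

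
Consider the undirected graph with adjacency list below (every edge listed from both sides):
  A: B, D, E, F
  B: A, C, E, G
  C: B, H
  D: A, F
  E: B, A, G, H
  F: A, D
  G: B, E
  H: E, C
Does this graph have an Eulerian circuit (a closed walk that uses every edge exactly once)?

Degrees: A:4, B:4, C:2, D:2, E:4, F:2, G:2, H:2
All degrees are even and the non-isolated vertices are connected — an Eulerian circuit exists.

Yes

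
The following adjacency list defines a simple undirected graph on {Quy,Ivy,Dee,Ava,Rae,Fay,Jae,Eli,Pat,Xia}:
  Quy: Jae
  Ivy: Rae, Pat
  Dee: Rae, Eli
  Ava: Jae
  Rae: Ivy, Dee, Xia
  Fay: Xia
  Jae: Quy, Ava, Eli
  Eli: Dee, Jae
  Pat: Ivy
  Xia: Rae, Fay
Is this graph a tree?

Yes

The graph has 10 vertices and 9 edges.
It is connected with exactly 9 edges, hence acyclic — it is a tree.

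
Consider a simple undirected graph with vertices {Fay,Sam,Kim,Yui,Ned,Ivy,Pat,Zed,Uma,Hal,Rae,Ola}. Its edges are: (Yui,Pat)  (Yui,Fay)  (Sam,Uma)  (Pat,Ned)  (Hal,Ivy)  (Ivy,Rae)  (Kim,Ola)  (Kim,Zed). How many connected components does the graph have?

Component: {Sam, Uma}
Component: {Kim, Zed, Ola}
Component: {Ivy, Hal, Rae}
Component: {Fay, Yui, Ned, Pat}

4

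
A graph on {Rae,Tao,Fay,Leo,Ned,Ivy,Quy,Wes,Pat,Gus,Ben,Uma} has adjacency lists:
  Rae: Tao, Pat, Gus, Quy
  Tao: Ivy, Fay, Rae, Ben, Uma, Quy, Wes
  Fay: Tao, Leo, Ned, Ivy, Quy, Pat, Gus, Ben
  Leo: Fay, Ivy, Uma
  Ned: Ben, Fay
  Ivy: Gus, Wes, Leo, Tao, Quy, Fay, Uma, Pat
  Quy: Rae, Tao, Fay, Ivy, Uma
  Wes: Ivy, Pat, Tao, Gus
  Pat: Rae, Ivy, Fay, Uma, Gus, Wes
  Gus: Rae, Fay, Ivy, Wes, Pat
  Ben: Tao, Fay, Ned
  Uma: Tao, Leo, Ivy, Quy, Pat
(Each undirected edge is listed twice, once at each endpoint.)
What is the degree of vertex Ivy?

Neighbors of Ivy: Tao, Fay, Leo, Quy, Wes, Pat, Gus, Uma.

8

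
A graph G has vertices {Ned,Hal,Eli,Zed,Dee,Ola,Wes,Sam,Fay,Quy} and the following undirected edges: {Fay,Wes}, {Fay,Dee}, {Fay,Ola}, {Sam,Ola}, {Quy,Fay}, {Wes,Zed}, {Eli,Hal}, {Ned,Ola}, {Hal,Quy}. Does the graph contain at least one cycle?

No

|V| = 10, |E| = 9, number of components = 1.
Since 9 = 10 - 1, the graph is a forest and contains no cycle.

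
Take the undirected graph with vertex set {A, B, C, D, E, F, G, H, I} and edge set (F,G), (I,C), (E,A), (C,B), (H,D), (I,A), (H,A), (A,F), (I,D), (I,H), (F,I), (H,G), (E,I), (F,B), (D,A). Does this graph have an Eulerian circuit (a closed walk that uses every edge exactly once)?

No

Degrees: A:5, B:2, C:2, D:3, E:2, F:4, G:2, H:4, I:6
Vertices with odd degree: A, D. An Eulerian circuit requires all degrees even.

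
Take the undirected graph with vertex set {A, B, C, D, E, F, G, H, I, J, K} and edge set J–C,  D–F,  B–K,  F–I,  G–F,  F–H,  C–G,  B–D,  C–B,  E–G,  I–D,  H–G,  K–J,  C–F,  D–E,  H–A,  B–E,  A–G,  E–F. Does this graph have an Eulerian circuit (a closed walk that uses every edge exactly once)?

Degrees: A:2, B:4, C:4, D:4, E:4, F:6, G:5, H:3, I:2, J:2, K:2
Vertices with odd degree: G, H. An Eulerian circuit requires all degrees even.

No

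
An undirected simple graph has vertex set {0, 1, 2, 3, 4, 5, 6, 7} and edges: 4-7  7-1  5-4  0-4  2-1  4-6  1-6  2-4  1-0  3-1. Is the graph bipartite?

Color {1, 4} black and {0, 2, 3, 5, 6, 7} white. No edge joins two same-colored vertices, so the graph is bipartite.

Yes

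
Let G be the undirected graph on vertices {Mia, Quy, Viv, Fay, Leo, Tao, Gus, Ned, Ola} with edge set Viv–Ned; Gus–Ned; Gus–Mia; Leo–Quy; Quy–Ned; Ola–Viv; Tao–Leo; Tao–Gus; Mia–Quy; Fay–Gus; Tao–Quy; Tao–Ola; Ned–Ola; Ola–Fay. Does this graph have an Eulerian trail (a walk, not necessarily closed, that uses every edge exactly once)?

Degrees: Mia:2, Quy:4, Viv:2, Fay:2, Leo:2, Tao:4, Gus:4, Ned:4, Ola:4
Odd-degree vertices: none (0 total).
The non-isolated vertices are connected and exactly 0 have odd degree, so an Eulerian trail exists.

Yes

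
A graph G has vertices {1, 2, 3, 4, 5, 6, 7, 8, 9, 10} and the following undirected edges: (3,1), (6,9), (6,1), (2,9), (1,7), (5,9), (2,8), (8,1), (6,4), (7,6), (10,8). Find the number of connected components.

Component: {1, 2, 3, 4, 5, 6, 7, 8, 9, 10}

1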